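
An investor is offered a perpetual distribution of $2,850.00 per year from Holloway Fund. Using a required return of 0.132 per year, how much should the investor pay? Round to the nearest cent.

$21590.91

Level perpetuity: PV = C / r = $2,850.00 / 0.132 = $21,590.91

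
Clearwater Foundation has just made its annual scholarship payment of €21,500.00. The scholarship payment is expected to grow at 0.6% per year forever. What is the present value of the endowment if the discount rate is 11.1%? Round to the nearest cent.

D₁ = D₀ × (1 + g) = €21,500.00 × 1.006 = €21,629.0000
Growing perpetuity: P = D₁ / (r − g) = €21,629.0000 / (0.111 − 0.006) = €205,990.48

€205990.48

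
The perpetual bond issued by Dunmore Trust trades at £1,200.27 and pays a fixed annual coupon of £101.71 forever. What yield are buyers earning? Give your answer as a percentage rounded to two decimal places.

P = C/r ⇒ r = C/P = £101.71/£1,200.27 = 0.084739

8.47%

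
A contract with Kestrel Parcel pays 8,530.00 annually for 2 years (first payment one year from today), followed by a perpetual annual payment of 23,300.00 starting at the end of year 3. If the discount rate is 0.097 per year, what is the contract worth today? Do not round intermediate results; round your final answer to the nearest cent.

PV of 2-year annuity: 8,530.00 × [1 − (1+0.097)^−2] / 0.097 = 14863.94900
Perpetuity value at year 2: 23,300.00 / 0.097 = 240206.18557
PV of perpetuity: 240206.18557 / (1+0.097)^2 = 199604.77740
Total PV = 14863.94900 + 199604.77740 = 214468.72640

214468.73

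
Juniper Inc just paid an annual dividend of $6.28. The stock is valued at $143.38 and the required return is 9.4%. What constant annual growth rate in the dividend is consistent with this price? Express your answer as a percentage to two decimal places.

P = D₀(1+g)/(r−g) ⇒ P(r−g) = D₀(1+g) ⇒ g(P+D₀) = P·r − D₀
g = (P·r − D₀)/(P + D₀) = ($143.38×0.094 − $6.28) / ($143.38 + $6.28) = 0.048094

4.81%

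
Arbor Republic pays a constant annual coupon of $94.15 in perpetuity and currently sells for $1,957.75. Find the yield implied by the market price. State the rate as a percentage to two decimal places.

P = C/r ⇒ r = C/P = $94.15/$1,957.75 = 0.048091

4.81%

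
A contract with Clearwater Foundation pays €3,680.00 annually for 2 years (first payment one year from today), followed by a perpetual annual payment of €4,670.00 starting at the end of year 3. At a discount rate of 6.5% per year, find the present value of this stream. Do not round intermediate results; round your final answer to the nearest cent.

PV of 2-year annuity: €3,680.00 × [1 − (1+0.065)^−2] / 0.065 = 6699.90522
Perpetuity value at year 2: €4,670.00 / 0.065 = 71846.15385
PV of perpetuity: 71846.15385 / (1+0.065)^2 = 63343.82847
Total PV = 6699.90522 + 63343.82847 = 70043.73369

€70043.73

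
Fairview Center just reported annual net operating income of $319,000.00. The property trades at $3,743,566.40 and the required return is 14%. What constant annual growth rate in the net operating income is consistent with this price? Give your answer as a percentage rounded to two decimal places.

5.05%

P = D₀(1+g)/(r−g) ⇒ P(r−g) = D₀(1+g) ⇒ g(P+D₀) = P·r − D₀
g = (P·r − D₀)/(P + D₀) = ($3,743,566.40×0.14 − $319,000.00) / ($3,743,566.40 + $319,000.00) = 0.050485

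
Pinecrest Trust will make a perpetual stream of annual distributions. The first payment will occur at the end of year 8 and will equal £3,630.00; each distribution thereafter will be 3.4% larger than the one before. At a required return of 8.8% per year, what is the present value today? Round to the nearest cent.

Value at end of year 7: C₁ / (r − g) = £3,630.00 / (0.088 − 0.034) = £67,222.2222
Discount to today: PV = £67,222.2222 / (1 + 0.088)^7 = £67,222.2222 / 1.804689 = £37,248.66

£37248.66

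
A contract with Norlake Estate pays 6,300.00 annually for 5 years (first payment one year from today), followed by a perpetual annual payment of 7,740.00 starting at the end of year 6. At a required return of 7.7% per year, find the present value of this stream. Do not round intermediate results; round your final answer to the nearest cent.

94724.23

PV of 5-year annuity: 6,300.00 × [1 − (1+0.077)^−5] / 0.077 = 25354.22514
Perpetuity value at year 5: 7,740.00 / 0.077 = 100519.48052
PV of perpetuity: 100519.48052 / (1+0.077)^5 = 69370.00392
Total PV = 25354.22514 + 69370.00392 = 94724.22906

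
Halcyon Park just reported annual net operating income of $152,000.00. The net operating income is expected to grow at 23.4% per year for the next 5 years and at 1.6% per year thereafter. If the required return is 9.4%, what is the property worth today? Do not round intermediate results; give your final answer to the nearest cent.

$4721782.23

D_1 = 187568.00000
D_2 = 231458.91200
D_3 = 285620.29741
D_4 = 352455.44700
D_5 = 434930.02160
Terminal value at year 5: TV = D_5×(1+g_2)/(r−g_2) = 441888.90195/0.078 = 5665242.33263
P_0 = D_1/(1+r)^1 + D_2/(1+r)^2 + D_3/(1+r)^3 + D_4/(1+r)^4 + D_5/(1+r)^5 + TV/(1+r)^5
    = 171451.55393 + 193392.33780 + 218140.90022 + 246056.55473 + 277544.59647 + 3615196.28218 = 4721782.22533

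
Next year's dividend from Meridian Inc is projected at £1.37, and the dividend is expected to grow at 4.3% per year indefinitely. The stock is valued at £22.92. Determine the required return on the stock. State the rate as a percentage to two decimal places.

10.28%

P = D₁/(r − g) ⇒ r = D₁/P + g = £1.3700/£22.92 + 0.043 = 0.059773 + 0.043 = 0.102773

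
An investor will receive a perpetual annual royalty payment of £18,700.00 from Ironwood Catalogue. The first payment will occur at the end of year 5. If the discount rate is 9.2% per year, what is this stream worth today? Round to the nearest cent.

£142943.11

Value at end of year 4: C / r = £18,700.00 / 0.092 = £203,260.8696
Discount to today: PV = £203,260.8696 / (1 + 0.092)^4 = £203,260.8696 / 1.421970 = £142,943.11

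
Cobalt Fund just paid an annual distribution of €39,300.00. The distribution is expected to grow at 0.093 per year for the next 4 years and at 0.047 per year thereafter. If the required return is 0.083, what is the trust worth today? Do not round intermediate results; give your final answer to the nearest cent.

D_1 = 42954.90000
D_2 = 46949.70570
D_3 = 51316.02833
D_4 = 56088.41896
Terminal value at year 4: TV = D_4×(1+g_2)/(r−g_2) = 58724.57466/0.036 = 1631238.18489
P_0 = D_1/(1+r)^1 + D_2/(1+r)^2 + D_3/(1+r)^3 + D_4/(1+r)^4 + TV/(1+r)^4
    = 39662.88089 + 40029.11247 + 40398.72570 + 40771.75179 + 1185778.44795 = 1346640.91880

€1346640.92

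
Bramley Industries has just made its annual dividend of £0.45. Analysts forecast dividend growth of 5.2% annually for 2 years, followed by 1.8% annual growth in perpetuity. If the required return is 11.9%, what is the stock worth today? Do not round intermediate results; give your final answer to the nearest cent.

D_1 = 0.47340
D_2 = 0.49802
Terminal value at year 2: TV = D_2×(1+g_2)/(r−g_2) = 0.50698/0.101 = 5.01961
P_0 = D_1/(1+r)^1 + D_2/(1+r)^2 + TV/(1+r)^2
    = 0.42306 + 0.39773 + 4.00876 = 4.82954

£4.83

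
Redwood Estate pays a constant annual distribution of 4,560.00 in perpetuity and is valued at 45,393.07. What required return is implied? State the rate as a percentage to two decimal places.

P = C/r ⇒ r = C/P = 4,560.00/45,393.07 = 0.100456

10.05%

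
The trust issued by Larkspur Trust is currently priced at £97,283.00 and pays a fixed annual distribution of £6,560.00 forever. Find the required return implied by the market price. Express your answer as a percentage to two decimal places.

P = C/r ⇒ r = C/P = £6,560.00/£97,283.00 = 0.067432

6.74%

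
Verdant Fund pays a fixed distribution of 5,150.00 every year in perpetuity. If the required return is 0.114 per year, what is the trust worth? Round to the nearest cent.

45175.44

Level perpetuity: PV = C / r = 5,150.00 / 0.114 = 45,175.44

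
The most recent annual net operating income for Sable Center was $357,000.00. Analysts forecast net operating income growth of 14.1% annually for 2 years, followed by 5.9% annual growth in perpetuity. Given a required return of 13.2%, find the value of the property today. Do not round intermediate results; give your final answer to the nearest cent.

D_1 = 407337.00000
D_2 = 464771.51700
Terminal value at year 2: TV = D_2×(1+g_2)/(r−g_2) = 492193.03650/0.073 = 6742370.36305
P_0 = D_1/(1+r)^1 + D_2/(1+r)^2 + TV/(1+r)^2
    = 359838.33922 + 362699.24475 + 5261623.29023 = 5984160.87420

$5984160.87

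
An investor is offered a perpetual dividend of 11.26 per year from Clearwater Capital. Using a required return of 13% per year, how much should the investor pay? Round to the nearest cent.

Level perpetuity: PV = C / r = 11.26 / 0.13 = 86.62

86.62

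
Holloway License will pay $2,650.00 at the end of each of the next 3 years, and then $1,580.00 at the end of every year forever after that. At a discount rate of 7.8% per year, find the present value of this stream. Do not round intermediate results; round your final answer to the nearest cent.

PV of 3-year annuity: $2,650.00 × [1 − (1+0.078)^−3] / 0.078 = 6854.02779
Perpetuity value at year 3: $1,580.00 / 0.078 = 20256.41026
PV of perpetuity: 20256.41026 / (1+0.078)^3 = 16169.85784
Total PV = 6854.02779 + 16169.85784 = 23023.88563

$23023.89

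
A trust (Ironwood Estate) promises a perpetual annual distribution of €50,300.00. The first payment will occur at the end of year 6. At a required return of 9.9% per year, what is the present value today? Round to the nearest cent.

€316916.12

Value at end of year 5: C / r = €50,300.00 / 0.099 = €508,080.8081
Discount to today: PV = €508,080.8081 / (1 + 0.099)^5 = €508,080.8081 / 1.603203 = €316,916.12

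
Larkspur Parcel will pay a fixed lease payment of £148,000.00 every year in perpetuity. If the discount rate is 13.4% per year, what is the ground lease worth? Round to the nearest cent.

£1104477.61

Level perpetuity: PV = C / r = £148,000.00 / 0.134 = £1,104,477.61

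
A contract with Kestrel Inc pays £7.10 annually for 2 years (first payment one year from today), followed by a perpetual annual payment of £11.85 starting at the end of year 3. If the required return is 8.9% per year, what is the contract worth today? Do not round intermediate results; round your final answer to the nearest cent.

PV of 2-year annuity: £7.10 × [1 − (1+0.089)^−2] / 0.089 = 12.50665
Perpetuity value at year 2: £11.85 / 0.089 = 133.14607
PV of perpetuity: 133.14607 / (1+0.089)^2 = 112.27229
Total PV = 12.50665 + 112.27229 = 124.77894

£124.78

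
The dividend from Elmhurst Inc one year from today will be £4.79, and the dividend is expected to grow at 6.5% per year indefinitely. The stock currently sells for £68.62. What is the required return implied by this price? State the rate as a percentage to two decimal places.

P = D₁/(r − g) ⇒ r = D₁/P + g = £4.7900/£68.62 + 0.065 = 0.069805 + 0.065 = 0.134805

13.48%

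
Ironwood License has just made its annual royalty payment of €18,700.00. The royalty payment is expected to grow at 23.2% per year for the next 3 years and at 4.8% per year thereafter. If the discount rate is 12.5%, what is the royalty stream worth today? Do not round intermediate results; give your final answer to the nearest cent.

D_1 = 23038.40000
D_2 = 28383.30880
D_3 = 34968.23644
Terminal value at year 3: TV = D_3×(1+g_2)/(r−g_2) = 36646.71179/0.077 = 475931.32196
P_0 = D_1/(1+r)^1 + D_2/(1+r)^2 + D_3/(1+r)^3 + TV/(1+r)^3
    = 20478.57778 + 22426.31806 + 24559.31009 + 334261.77893 = 401725.98487

€401725.98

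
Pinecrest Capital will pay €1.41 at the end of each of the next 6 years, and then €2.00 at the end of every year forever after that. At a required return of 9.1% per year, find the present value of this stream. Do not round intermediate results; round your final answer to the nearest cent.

PV of 6-year annuity: €1.41 × [1 − (1+0.091)^−6] / 0.091 = 6.30633
Perpetuity value at year 6: €2.00 / 0.091 = 21.97802
PV of perpetuity: 21.97802 / (1+0.091)^6 = 13.03287
Total PV = 6.30633 + 13.03287 = 19.33920

€19.34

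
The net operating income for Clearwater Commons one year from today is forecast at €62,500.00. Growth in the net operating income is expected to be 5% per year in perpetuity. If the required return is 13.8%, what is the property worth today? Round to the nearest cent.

€710227.27

Growing perpetuity: P = D₁ / (r − g) = €62,500.0000 / (0.138 − 0.05) = €710,227.27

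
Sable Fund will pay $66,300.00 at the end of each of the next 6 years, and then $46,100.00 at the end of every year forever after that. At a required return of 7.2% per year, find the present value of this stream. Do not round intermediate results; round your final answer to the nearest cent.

PV of 6-year annuity: $66,300.00 × [1 − (1+0.072)^−6] / 0.072 = 314079.79193
Perpetuity value at year 6: $46,100.00 / 0.072 = 640277.77778
PV of perpetuity: 640277.77778 / (1+0.072)^6 = 421890.47147
Total PV = 314079.79193 + 421890.47147 = 735970.26340

$735970.26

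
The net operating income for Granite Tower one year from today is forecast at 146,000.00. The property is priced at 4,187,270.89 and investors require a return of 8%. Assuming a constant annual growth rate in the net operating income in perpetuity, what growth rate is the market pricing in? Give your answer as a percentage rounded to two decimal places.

4.51%

P = D₁/(r−g) ⇒ g = r − D₁/P = 0.08 − 146,000.00/4,187,270.89 = 0.045132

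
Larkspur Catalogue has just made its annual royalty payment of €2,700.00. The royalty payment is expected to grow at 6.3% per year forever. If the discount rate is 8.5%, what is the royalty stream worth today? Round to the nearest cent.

D₁ = D₀ × (1 + g) = €2,700.00 × 1.063 = €2,870.1000
Growing perpetuity: P = D₁ / (r − g) = €2,870.1000 / (0.085 − 0.063) = €130,459.09

€130459.09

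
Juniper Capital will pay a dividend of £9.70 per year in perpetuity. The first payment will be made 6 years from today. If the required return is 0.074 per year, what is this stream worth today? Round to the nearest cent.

Value at end of year 5: C / r = £9.70 / 0.074 = £131.0811
Discount to today: PV = £131.0811 / (1 + 0.074)^5 = £131.0811 / 1.428964 = £91.73

£91.73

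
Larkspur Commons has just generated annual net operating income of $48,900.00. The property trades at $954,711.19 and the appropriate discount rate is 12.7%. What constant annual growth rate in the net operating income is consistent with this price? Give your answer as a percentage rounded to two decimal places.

P = D₀(1+g)/(r−g) ⇒ P(r−g) = D₀(1+g) ⇒ g(P+D₀) = P·r − D₀
g = (P·r − D₀)/(P + D₀) = ($954,711.19×0.127 − $48,900.00) / ($954,711.19 + $48,900.00) = 0.072088

7.21%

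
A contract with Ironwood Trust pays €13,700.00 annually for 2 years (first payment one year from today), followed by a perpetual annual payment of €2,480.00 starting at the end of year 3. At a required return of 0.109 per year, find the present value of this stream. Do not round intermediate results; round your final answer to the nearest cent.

€41992.35

PV of 2-year annuity: €13,700.00 × [1 − (1+0.109)^−2] / 0.109 = 23492.76068
Perpetuity value at year 2: €2,480.00 / 0.109 = 22752.29358
PV of perpetuity: 22752.29358 / (1+0.109)^2 = 18499.58945
Total PV = 23492.76068 + 18499.58945 = 41992.35014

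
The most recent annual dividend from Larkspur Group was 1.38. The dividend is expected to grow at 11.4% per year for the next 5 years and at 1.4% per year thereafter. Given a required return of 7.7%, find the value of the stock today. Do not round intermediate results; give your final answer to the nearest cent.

33.94

D_1 = 1.53732
D_2 = 1.71257
D_3 = 1.90781
D_4 = 2.12530
D_5 = 2.36758
Terminal value at year 5: TV = D_5×(1+g_2)/(r−g_2) = 2.40073/0.063 = 38.10680
P_0 = D_1/(1+r)^1 + D_2/(1+r)^2 + D_3/(1+r)^3 + D_4/(1+r)^4 + D_5/(1+r)^5 + TV/(1+r)^5
    = 1.42741 + 1.47645 + 1.52717 + 1.57964 + 1.63390 + 26.29807 = 33.94264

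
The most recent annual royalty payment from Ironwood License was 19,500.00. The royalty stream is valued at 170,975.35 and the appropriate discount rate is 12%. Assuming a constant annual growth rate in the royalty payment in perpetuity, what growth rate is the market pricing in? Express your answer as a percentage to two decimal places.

P = D₀(1+g)/(r−g) ⇒ P(r−g) = D₀(1+g) ⇒ g(P+D₀) = P·r − D₀
g = (P·r − D₀)/(P + D₀) = (170,975.35×0.12 − 19,500.00) / (170,975.35 + 19,500.00) = 0.005339

0.53%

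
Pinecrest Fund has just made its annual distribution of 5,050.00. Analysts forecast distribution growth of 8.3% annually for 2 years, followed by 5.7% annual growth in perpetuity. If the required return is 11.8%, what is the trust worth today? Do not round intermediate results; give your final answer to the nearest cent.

91743.27

D_1 = 5469.15000
D_2 = 5923.08945
Terminal value at year 2: TV = D_2×(1+g_2)/(r−g_2) = 6260.70555/0.061 = 102634.51719
P_0 = D_1/(1+r)^1 + D_2/(1+r)^2 + TV/(1+r)^2
    = 4891.90519 + 4738.75968 + 82112.60620 = 91743.27106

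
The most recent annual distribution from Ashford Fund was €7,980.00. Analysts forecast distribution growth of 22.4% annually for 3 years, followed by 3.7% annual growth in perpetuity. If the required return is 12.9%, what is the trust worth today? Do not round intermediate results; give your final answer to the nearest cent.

D_1 = 9767.52000
D_2 = 11955.44448
D_3 = 14633.46404
Terminal value at year 3: TV = D_3×(1+g_2)/(r−g_2) = 15174.90221/0.092 = 164944.58927
P_0 = D_1/(1+r)^1 + D_2/(1+r)^2 + D_3/(1+r)^3 + TV/(1+r)^3
    = 8651.47919 + 9379.46016 + 10168.69729 + 114618.90312 = 142818.53976

€142818.54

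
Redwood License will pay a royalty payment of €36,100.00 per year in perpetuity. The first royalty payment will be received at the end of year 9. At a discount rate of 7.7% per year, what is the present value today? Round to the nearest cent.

€258994.68

Value at end of year 8: C / r = €36,100.00 / 0.077 = €468,831.1688
Discount to today: PV = €468,831.1688 / (1 + 0.077)^8 = €468,831.1688 / 1.810196 = €258,994.68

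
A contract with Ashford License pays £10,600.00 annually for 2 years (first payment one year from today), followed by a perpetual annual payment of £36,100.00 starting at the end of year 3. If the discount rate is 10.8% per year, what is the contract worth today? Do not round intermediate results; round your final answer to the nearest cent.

PV of 2-year annuity: £10,600.00 × [1 − (1+0.108)^−2] / 0.108 = 18201.07130
Perpetuity value at year 2: £36,100.00 / 0.108 = 334259.25926
PV of perpetuity: 334259.25926 / (1+0.108)^2 = 272272.59190
Total PV = 18201.07130 + 272272.59190 = 290473.66320

£290473.66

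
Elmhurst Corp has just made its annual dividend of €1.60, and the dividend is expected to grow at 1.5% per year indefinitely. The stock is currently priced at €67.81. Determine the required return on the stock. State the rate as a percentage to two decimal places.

3.89%

D₁ = €1.60 × 1.015 = €1.6240
P = D₁/(r − g) ⇒ r = D₁/P + g = €1.6240/€67.81 + 0.015 = 0.023949 + 0.015 = 0.038949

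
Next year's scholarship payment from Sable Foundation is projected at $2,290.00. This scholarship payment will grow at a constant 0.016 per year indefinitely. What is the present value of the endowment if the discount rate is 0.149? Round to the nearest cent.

$17218.05

Growing perpetuity: P = D₁ / (r − g) = $2,290.0000 / (0.149 − 0.016) = $17,218.05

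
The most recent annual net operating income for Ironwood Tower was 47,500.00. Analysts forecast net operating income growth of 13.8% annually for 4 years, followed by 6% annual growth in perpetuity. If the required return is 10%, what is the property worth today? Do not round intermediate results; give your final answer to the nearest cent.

D_1 = 54055.00000
D_2 = 61514.59000
D_3 = 70003.60342
D_4 = 79664.10069
Terminal value at year 4: TV = D_4×(1+g_2)/(r−g_2) = 84443.94673/0.04 = 2111098.66834
P_0 = D_1/(1+r)^1 + D_2/(1+r)^2 + D_3/(1+r)^3 + D_4/(1+r)^4 + TV/(1+r)^4
    = 49140.90909 + 50838.50413 + 52594.74337 + 54411.65268 + 1441908.79608 = 1648894.60535

1648894.61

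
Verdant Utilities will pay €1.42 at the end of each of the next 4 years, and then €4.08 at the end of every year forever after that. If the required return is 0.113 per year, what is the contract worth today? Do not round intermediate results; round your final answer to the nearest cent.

€27.91

PV of 4-year annuity: €1.42 × [1 − (1+0.113)^−4] / 0.113 = 4.37740
Perpetuity value at year 4: €4.08 / 0.113 = 36.10619
PV of perpetuity: 36.10619 / (1+0.113)^4 = 23.52887
Total PV = 4.37740 + 23.52887 = 27.90627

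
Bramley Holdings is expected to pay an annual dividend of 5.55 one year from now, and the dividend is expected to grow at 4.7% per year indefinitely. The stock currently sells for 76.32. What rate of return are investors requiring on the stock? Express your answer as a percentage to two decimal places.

11.97%

P = D₁/(r − g) ⇒ r = D₁/P + g = 5.5500/76.32 + 0.047 = 0.072720 + 0.047 = 0.119720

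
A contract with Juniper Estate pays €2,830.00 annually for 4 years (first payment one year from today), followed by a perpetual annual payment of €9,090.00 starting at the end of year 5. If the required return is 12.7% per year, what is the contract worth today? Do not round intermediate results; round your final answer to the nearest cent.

€52837.95

PV of 4-year annuity: €2,830.00 × [1 − (1+0.127)^−4] / 0.127 = 8470.49515
Perpetuity value at year 4: €9,090.00 / 0.127 = 71574.80315
PV of perpetuity: 71574.80315 / (1+0.127)^4 = 44367.45302
Total PV = 8470.49515 + 44367.45302 = 52837.94816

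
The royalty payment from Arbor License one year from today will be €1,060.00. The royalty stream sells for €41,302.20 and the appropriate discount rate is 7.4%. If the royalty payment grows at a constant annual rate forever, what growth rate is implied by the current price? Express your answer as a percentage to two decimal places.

P = D₁/(r−g) ⇒ g = r − D₁/P = 0.074 − €1,060.00/€41,302.20 = 0.048336

4.83%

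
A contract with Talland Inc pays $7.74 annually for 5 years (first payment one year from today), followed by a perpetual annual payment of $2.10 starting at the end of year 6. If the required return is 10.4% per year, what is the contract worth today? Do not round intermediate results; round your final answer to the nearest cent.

$41.36

PV of 5-year annuity: $7.74 × [1 − (1+0.104)^−5] / 0.104 = 29.04331
Perpetuity value at year 5: $2.10 / 0.104 = 20.19231
PV of perpetuity: 20.19231 / (1+0.104)^5 = 12.31234
Total PV = 29.04331 + 12.31234 = 41.35565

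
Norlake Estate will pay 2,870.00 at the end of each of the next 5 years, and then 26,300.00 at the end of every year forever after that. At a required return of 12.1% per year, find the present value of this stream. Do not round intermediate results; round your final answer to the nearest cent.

PV of 5-year annuity: 2,870.00 × [1 − (1+0.121)^−5] / 0.121 = 10320.12932
Perpetuity value at year 5: 26,300.00 / 0.121 = 217355.37190
PV of perpetuity: 217355.37190 / (1+0.121)^5 = 122784.15201
Total PV = 10320.12932 + 122784.15201 = 133104.28133

133104.28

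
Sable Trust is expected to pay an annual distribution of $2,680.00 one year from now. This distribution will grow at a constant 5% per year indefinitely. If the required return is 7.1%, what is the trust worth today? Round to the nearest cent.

Growing perpetuity: P = D₁ / (r − g) = $2,680.0000 / (0.071 − 0.05) = $127,619.05

$127619.05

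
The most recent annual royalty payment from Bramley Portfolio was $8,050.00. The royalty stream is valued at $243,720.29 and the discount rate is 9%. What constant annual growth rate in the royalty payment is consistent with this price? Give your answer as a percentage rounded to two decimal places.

5.51%

P = D₀(1+g)/(r−g) ⇒ P(r−g) = D₀(1+g) ⇒ g(P+D₀) = P·r − D₀
g = (P·r − D₀)/(P + D₀) = ($243,720.29×0.09 − $8,050.00) / ($243,720.29 + $8,050.00) = 0.055149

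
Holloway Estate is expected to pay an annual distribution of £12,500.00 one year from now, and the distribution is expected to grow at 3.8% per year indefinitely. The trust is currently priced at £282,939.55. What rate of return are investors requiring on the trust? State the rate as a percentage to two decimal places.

8.22%

P = D₁/(r − g) ⇒ r = D₁/P + g = £12,500.0000/£282,939.55 + 0.038 = 0.044179 + 0.038 = 0.082179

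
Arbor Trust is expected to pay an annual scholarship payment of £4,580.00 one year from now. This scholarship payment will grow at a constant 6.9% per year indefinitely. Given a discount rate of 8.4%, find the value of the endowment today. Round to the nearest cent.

£305333.33

Growing perpetuity: P = D₁ / (r − g) = £4,580.0000 / (0.084 − 0.069) = £305,333.33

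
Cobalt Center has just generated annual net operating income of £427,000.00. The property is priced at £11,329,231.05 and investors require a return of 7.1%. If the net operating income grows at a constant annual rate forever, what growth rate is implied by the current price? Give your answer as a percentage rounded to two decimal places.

P = D₀(1+g)/(r−g) ⇒ P(r−g) = D₀(1+g) ⇒ g(P+D₀) = P·r − D₀
g = (P·r − D₀)/(P + D₀) = (£11,329,231.05×0.071 − £427,000.00) / (£11,329,231.05 + £427,000.00) = 0.032100

3.21%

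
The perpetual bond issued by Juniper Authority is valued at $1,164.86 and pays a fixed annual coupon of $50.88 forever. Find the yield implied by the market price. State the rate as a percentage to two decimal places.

4.37%

P = C/r ⇒ r = C/P = $50.88/$1,164.86 = 0.043679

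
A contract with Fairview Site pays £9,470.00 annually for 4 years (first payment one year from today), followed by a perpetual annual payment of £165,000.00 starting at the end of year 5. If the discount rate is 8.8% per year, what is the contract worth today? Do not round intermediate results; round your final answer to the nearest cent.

PV of 4-year annuity: £9,470.00 × [1 − (1+0.088)^−4] / 0.088 = 30815.31536
Perpetuity value at year 4: £165,000.00 / 0.088 = 1875000.00000
PV of perpetuity: 1875000.00000 / (1+0.088)^4 = 1338091.12623
Total PV = 30815.31536 + 1338091.12623 = 1368906.44159

£1368906.44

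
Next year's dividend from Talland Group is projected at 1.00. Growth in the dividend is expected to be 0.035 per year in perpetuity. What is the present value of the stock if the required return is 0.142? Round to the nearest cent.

9.35

Growing perpetuity: P = D₁ / (r − g) = 1.0000 / (0.142 − 0.035) = 9.35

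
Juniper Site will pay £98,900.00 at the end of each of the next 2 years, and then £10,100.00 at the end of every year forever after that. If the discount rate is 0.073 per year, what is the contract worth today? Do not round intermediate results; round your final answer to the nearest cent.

£298243.04

PV of 2-year annuity: £98,900.00 × [1 − (1+0.073)^−2] / 0.073 = 178072.21046
Perpetuity value at year 2: £10,100.00 / 0.073 = 138356.16438
PV of perpetuity: 138356.16438 / (1+0.073)^2 = 120170.83248
Total PV = 178072.21046 + 120170.83248 = 298243.04294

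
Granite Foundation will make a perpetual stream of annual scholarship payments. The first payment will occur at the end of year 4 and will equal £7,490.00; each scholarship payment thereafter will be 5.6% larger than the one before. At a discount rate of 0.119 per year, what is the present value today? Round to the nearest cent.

£84849.84

Value at end of year 3: C₁ / (r − g) = £7,490.00 / (0.119 − 0.056) = £118,888.8889
Discount to today: PV = £118,888.8889 / (1 + 0.119)^3 = £118,888.8889 / 1.401168 = £84,849.84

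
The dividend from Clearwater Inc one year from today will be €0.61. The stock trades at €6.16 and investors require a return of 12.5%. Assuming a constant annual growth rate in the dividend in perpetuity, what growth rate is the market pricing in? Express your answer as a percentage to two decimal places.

2.60%

P = D₁/(r−g) ⇒ g = r − D₁/P = 0.125 − €0.61/€6.16 = 0.025974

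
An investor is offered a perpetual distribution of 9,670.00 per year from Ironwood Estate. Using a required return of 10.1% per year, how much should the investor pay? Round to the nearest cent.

95742.57

Level perpetuity: PV = C / r = 9,670.00 / 0.101 = 95,742.57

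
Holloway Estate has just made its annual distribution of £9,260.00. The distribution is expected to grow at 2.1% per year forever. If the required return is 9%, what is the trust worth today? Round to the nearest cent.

D₁ = D₀ × (1 + g) = £9,260.00 × 1.021 = £9,454.4600
Growing perpetuity: P = D₁ / (r − g) = £9,454.4600 / (0.09 − 0.021) = £137,021.16

£137021.16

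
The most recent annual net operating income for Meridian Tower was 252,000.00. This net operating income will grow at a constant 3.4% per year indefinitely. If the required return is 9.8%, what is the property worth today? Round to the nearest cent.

4071375.00

D₁ = D₀ × (1 + g) = 252,000.00 × 1.034 = 260,568.0000
Growing perpetuity: P = D₁ / (r − g) = 260,568.0000 / (0.098 − 0.034) = 4,071,375.00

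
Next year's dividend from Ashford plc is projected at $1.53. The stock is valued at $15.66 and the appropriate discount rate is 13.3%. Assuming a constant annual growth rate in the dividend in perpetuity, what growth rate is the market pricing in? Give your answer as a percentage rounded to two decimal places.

P = D₁/(r−g) ⇒ g = r − D₁/P = 0.133 − $1.53/$15.66 = 0.035299

3.53%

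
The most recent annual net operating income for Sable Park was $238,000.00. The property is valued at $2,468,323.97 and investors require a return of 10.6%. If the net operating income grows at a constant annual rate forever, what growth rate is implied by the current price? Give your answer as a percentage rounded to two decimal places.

0.87%

P = D₀(1+g)/(r−g) ⇒ P(r−g) = D₀(1+g) ⇒ g(P+D₀) = P·r − D₀
g = (P·r − D₀)/(P + D₀) = ($2,468,323.97×0.106 − $238,000.00) / ($2,468,323.97 + $238,000.00) = 0.008736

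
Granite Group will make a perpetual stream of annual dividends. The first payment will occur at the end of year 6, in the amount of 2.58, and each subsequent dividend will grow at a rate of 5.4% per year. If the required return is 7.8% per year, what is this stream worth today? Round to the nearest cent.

Value at end of year 5: C₁ / (r − g) = 2.58 / (0.078 − 0.054) = 107.5000
Discount to today: PV = 107.5000 / (1 + 0.078)^5 = 107.5000 / 1.455773 = 73.84

73.84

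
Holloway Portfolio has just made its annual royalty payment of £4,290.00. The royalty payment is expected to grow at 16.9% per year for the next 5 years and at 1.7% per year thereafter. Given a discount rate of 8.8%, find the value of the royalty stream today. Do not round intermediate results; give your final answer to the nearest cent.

£114736.64

D_1 = 5015.01000
D_2 = 5862.54669
D_3 = 6853.31708
D_4 = 8011.52767
D_5 = 9365.47584
Terminal value at year 5: TV = D_5×(1+g_2)/(r−g_2) = 9524.68893/0.071 = 134150.54834
P_0 = D_1/(1+r)^1 + D_2/(1+r)^2 + D_3/(1+r)^3 + D_4/(1+r)^4 + D_5/(1+r)^5 + TV/(1+r)^5
    = 4609.38419 + 4952.54607 + 5321.25584 + 5717.41551 + 6143.06869 + 87992.96976 = 114736.64005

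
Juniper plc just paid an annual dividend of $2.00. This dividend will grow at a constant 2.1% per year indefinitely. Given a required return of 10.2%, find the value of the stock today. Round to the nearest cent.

$25.21

D₁ = D₀ × (1 + g) = $2.00 × 1.021 = $2.0420
Growing perpetuity: P = D₁ / (r − g) = $2.0420 / (0.102 − 0.021) = $25.21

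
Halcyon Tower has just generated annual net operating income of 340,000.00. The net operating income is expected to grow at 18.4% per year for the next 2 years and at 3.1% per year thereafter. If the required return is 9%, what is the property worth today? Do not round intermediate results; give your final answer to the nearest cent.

D_1 = 402560.00000
D_2 = 476631.04000
Terminal value at year 2: TV = D_2×(1+g_2)/(r−g_2) = 491406.60224/0.059 = 8328925.46169
P_0 = D_1/(1+r)^1 + D_2/(1+r)^2 + TV/(1+r)^2
    = 369321.10092 + 401170.81054 + 7010289.92652 = 7780781.83797

7780781.84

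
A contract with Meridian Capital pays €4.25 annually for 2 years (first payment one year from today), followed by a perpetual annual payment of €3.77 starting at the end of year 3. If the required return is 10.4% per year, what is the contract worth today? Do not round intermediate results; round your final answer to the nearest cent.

€37.08

PV of 2-year annuity: €4.25 × [1 − (1+0.104)^−2] / 0.104 = 7.33663
Perpetuity value at year 2: €3.77 / 0.104 = 36.25000
PV of perpetuity: 36.25000 / (1+0.104)^2 = 29.74198
Total PV = 7.33663 + 29.74198 = 37.07861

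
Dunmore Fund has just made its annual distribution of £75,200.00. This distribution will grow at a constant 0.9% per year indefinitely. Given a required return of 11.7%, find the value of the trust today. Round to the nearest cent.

D₁ = D₀ × (1 + g) = £75,200.00 × 1.009 = £75,876.8000
Growing perpetuity: P = D₁ / (r − g) = £75,876.8000 / (0.117 − 0.009) = £702,562.96

£702562.96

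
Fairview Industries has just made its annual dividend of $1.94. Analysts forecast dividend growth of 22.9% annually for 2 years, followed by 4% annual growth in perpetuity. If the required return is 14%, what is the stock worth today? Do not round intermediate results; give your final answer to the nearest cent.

D_1 = 2.38426
D_2 = 2.93026
Terminal value at year 2: TV = D_2×(1+g_2)/(r−g_2) = 3.04747/0.1 = 30.47466
P_0 = D_1/(1+r)^1 + D_2/(1+r)^2 + TV/(1+r)^2
    = 2.09146 + 2.25474 + 23.44926 = 27.79545

$27.80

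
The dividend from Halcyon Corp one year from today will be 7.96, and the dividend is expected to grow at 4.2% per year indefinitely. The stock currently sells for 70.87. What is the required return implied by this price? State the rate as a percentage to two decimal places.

15.43%

P = D₁/(r − g) ⇒ r = D₁/P + g = 7.9600/70.87 + 0.042 = 0.112318 + 0.042 = 0.154318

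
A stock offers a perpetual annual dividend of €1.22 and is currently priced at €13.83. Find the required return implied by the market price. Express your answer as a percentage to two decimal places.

P = C/r ⇒ r = C/P = €1.22/€13.83 = 0.088214

8.82%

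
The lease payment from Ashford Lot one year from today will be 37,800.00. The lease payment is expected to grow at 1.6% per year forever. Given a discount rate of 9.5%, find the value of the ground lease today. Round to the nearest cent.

478481.01

Growing perpetuity: P = D₁ / (r − g) = 37,800.0000 / (0.095 − 0.016) = 478,481.01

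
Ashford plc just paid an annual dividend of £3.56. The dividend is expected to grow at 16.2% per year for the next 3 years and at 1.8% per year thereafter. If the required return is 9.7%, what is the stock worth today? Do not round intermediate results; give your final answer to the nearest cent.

£66.52

D_1 = 4.13672
D_2 = 4.80687
D_3 = 5.58558
Terminal value at year 3: TV = D_3×(1+g_2)/(r−g_2) = 5.68612/0.079 = 71.97623
P_0 = D_1/(1+r)^1 + D_2/(1+r)^2 + D_3/(1+r)^3 + TV/(1+r)^3
    = 3.77094 + 3.99438 + 4.23105 + 54.52167 = 66.51804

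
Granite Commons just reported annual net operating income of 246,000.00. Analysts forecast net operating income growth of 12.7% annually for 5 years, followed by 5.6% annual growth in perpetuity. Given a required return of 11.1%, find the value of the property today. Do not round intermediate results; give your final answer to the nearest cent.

6357415.31

D_1 = 277242.00000
D_2 = 312451.73400
D_3 = 352133.10422
D_4 = 396854.00845
D_5 = 447254.46753
Terminal value at year 5: TV = D_5×(1+g_2)/(r−g_2) = 472300.71771/0.055 = 8587285.77652
P_0 = D_1/(1+r)^1 + D_2/(1+r)^2 + D_3/(1+r)^3 + D_4/(1+r)^4 + D_5/(1+r)^5 + TV/(1+r)^5
    = 249542.75428 + 253136.52931 + 256782.05989 + 260480.09136 + 264231.37980 + 5073242.49215 = 6357415.30679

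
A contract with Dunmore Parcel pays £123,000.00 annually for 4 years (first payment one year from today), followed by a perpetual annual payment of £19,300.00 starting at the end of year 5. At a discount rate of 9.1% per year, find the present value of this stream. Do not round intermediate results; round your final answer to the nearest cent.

£547310.77

PV of 4-year annuity: £123,000.00 × [1 − (1+0.091)^−4] / 0.091 = 397612.45292
Perpetuity value at year 4: £19,300.00 / 0.091 = 212087.91209
PV of perpetuity: 212087.91209 / (1+0.091)^4 = 149698.31582
Total PV = 397612.45292 + 149698.31582 = 547310.76874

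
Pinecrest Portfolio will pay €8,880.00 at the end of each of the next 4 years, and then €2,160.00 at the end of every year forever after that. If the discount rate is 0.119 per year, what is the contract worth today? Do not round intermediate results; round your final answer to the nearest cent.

PV of 4-year annuity: €8,880.00 × [1 − (1+0.119)^−4] / 0.119 = 27028.56632
Perpetuity value at year 4: €2,160.00 / 0.119 = 18151.26050
PV of perpetuity: 18151.26050 / (1+0.119)^4 = 11576.74437
Total PV = 27028.56632 + 11576.74437 = 38605.31070

€38605.31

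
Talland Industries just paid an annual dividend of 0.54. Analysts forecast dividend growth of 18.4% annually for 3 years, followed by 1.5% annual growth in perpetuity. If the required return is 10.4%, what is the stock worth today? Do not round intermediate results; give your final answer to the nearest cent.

9.46

D_1 = 0.63936
D_2 = 0.75700
D_3 = 0.89629
Terminal value at year 3: TV = D_3×(1+g_2)/(r−g_2) = 0.90974/0.089 = 10.22174
P_0 = D_1/(1+r)^1 + D_2/(1+r)^2 + D_3/(1+r)^3 + TV/(1+r)^3
    = 0.57913 + 0.62110 + 0.66610 + 7.59657 = 9.46290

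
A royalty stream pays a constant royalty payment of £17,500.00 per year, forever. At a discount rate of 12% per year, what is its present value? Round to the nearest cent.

Level perpetuity: PV = C / r = £17,500.00 / 0.12 = £145,833.33

£145833.33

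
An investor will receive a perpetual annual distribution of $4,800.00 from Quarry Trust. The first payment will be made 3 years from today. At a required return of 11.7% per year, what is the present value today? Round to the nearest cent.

$32881.30

Value at end of year 2: C / r = $4,800.00 / 0.117 = $41,025.6410
Discount to today: PV = $41,025.6410 / (1 + 0.117)^2 = $41,025.6410 / 1.247689 = $32,881.30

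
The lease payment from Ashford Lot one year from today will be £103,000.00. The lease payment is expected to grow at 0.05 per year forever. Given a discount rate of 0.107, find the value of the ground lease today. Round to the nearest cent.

£1807017.54

Growing perpetuity: P = D₁ / (r − g) = £103,000.0000 / (0.107 − 0.05) = £1,807,017.54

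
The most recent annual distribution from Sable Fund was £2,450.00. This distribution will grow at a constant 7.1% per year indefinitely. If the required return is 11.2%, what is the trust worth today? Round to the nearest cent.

D₁ = D₀ × (1 + g) = £2,450.00 × 1.071 = £2,623.9500
Growing perpetuity: P = D₁ / (r − g) = £2,623.9500 / (0.112 − 0.071) = £63,998.78

£63998.78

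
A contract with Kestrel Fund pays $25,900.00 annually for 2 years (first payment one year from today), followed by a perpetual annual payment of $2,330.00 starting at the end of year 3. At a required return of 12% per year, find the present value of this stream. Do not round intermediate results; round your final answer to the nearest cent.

$59251.17

PV of 2-year annuity: $25,900.00 × [1 − (1+0.12)^−2] / 0.12 = 43772.32143
Perpetuity value at year 2: $2,330.00 / 0.12 = 19416.66667
PV of perpetuity: 19416.66667 / (1+0.12)^2 = 15478.84779
Total PV = 43772.32143 + 15478.84779 = 59251.16922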